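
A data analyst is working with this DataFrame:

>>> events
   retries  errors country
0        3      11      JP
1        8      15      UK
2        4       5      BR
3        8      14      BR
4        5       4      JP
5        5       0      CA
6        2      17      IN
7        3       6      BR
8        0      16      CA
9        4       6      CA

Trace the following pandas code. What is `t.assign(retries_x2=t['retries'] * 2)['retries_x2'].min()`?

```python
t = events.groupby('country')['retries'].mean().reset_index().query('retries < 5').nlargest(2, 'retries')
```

group by country, mean of retries:
country
BR    5.0
CA    3.0
IN    2.0
JP    4.0
UK    8.0
Name: retries, dtype: float64
reset_index():
  country  retries
0      BR      5.0
1      CA      3.0
2      IN      2.0
3      JP      4.0
4      UK      8.0
filter rows where retries < 5:
  country  retries
1      CA      3.0
2      IN      2.0
3      JP      4.0
take 2 rows with largest retries:
  country  retries
3      JP      4.0
1      CA      3.0
add column retries_x2 = t['retries'] * 2:
  country  retries  retries_x2
3      JP      4.0         8.0
1      CA      3.0         6.0
The min of column 'retries_x2' is 6.0.

6.0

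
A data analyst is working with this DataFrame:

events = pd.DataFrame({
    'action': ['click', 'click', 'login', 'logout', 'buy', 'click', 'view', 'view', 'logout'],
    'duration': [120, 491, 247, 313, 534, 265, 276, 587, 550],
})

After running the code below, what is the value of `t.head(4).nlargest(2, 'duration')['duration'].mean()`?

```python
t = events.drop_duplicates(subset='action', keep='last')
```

560.5

drop duplicate action (keep=last):
   action  duration
2   login       247
4     buy       534
5   click       265
7    view       587
8  logout       550
take first 4 rows:
  action  duration
2  login       247
4    buy       534
5  click       265
7   view       587
take 2 rows with largest duration:
  action  duration
7   view       587
4    buy       534
So mean() = 560.5.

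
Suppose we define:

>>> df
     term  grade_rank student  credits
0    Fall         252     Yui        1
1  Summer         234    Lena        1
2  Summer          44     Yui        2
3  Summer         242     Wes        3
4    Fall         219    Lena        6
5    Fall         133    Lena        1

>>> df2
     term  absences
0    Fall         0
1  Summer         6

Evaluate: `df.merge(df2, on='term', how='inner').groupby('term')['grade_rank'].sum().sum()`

1124

merge on 'term' (how='inner') → 6 rows:
     term  grade_rank student  credits  absences
0    Fall         252     Yui        1         0
1  Summer         234    Lena        1         6
2  Summer          44     Yui        2         6
3  Summer         242     Wes        3         6
4    Fall         219    Lena        6         0
5    Fall         133    Lena        1         0
group by term, sum of grade_rank:
term
Fall      604
Summer    520
Name: grade_rank, dtype: int64
sum of the resulting series → 1124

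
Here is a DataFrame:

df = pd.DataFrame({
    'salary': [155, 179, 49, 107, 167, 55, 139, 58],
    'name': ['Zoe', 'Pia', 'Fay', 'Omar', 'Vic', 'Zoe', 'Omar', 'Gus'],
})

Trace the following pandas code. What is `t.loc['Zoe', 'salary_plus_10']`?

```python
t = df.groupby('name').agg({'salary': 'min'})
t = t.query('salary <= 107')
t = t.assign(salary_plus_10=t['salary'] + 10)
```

group by name, min of salary:
      salary
name        
Fay       49
Gus       58
Omar     107
Pia      179
Vic      167
Zoe       55
filter rows where salary <= 107:
      salary
name        
Fay       49
Gus       58
Omar     107
Zoe       55
add column salary_plus_10 = t['salary'] + 10:
      salary  salary_plus_10
name                        
Fay       49              59
Gus       58              68
Omar     107             117
Zoe       55              65
The value at row 'Zoe', column 'salary_plus_10' is 65.

65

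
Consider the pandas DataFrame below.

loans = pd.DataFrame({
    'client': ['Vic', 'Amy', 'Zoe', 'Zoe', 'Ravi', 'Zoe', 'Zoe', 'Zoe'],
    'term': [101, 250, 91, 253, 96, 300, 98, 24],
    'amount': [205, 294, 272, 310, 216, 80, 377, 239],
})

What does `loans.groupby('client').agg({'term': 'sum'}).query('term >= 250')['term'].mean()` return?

group by client, sum of term:
        term
client      
Amy      250
Ravi      96
Vic      101
Zoe      766
filter rows where term >= 250:
        term
client      
Amy      250
Zoe      766
Taking the mean of column 'term' gives 508.0.

508.0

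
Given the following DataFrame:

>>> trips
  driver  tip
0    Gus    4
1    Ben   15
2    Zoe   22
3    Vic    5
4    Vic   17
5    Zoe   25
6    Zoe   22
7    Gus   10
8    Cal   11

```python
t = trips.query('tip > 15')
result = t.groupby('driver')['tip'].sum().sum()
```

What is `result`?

filter rows where tip > 15:
  driver  tip
2    Zoe   22
4    Vic   17
5    Zoe   25
6    Zoe   22
group by driver, sum of tip:
driver
Vic    17
Zoe    69
Name: tip, dtype: int64
sum of the resulting series → 86

86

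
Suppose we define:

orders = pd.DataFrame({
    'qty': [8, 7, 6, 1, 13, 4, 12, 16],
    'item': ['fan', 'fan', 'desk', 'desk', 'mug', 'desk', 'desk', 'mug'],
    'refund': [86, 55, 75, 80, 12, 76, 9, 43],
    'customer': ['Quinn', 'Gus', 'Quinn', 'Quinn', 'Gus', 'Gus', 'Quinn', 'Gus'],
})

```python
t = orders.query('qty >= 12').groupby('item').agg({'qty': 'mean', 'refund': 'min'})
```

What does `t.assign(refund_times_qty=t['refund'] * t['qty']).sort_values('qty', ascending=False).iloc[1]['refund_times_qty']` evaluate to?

filter rows where qty >= 12:
   qty  item  refund customer
4   13   mug      12      Gus
6   12  desk       9    Quinn
7   16   mug      43      Gus
group by item: mean(qty), min(refund):
       qty  refund
item              
desk  12.0       9
mug   14.5      12
add column refund_times_qty = t['refund'] * t['qty']:
       qty  refund  refund_times_qty
item                                
desk  12.0       9             108.0
mug   14.5      12             174.0
sort by qty descending:
       qty  refund  refund_times_qty
item                                
mug   14.5      12             174.0
desk  12.0       9             108.0

108.0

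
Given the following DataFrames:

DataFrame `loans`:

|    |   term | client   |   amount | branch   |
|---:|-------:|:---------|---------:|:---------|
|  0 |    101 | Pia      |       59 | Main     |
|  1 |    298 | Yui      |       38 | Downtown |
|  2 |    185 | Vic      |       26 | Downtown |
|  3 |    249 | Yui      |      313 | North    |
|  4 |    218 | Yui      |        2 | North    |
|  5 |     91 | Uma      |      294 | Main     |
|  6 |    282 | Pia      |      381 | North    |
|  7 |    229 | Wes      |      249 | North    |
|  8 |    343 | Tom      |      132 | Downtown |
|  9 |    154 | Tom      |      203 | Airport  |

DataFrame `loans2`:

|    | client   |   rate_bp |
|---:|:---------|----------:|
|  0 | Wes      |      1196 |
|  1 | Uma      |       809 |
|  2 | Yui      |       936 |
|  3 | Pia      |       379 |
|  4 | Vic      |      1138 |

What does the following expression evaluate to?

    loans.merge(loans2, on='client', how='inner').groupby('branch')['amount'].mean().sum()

444.75

merge on 'client' (how='inner') → 8 rows:
   term client  amount    branch  rate_bp
0   101    Pia      59      Main      379
1   298    Yui      38  Downtown      936
2   185    Vic      26  Downtown     1138
3   249    Yui     313     North      936
4   218    Yui       2     North      936
5    91    Uma     294      Main      809
6   282    Pia     381     North      379
7   229    Wes     249     North     1196
group by branch, mean of amount:
branch
Downtown     32.00
Main        176.50
North       236.25
Name: amount, dtype: float64
Then the sum of the resulting series: 444.75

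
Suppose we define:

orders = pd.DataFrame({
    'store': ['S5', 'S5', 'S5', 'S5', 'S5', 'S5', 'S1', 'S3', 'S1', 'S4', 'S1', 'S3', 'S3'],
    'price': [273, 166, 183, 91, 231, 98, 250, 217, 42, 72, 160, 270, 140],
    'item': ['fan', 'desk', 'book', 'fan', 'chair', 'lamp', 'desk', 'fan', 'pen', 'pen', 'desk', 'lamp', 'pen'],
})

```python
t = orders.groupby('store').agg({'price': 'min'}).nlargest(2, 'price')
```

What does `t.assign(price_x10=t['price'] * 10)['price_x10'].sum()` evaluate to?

2310

group by store, min of price:
       price
store       
S1        42
S3       140
S4        72
S5        91
take 2 rows with largest price:
       price
store       
S3       140
S5        91
add column price_x10 = t['price'] * 10:
       price  price_x10
store                  
S3       140       1400
S5        91        910
So sum() = 2310.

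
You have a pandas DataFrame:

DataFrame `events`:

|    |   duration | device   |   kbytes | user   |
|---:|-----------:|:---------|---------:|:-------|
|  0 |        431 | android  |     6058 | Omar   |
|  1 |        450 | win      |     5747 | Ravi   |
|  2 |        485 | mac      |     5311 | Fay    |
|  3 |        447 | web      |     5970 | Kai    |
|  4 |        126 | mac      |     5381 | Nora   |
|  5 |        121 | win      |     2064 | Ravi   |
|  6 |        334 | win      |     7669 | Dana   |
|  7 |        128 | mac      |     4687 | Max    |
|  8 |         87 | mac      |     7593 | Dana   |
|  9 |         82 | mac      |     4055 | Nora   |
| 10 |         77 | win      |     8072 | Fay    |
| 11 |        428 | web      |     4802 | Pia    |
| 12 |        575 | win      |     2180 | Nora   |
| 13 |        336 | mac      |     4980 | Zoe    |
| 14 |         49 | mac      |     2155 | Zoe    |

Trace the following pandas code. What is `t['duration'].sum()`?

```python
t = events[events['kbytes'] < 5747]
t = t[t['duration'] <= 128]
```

filter rows where kbytes < 5747:
    duration device  kbytes  user
2        485    mac    5311   Fay
4        126    mac    5381  Nora
5        121    win    2064  Ravi
7        128    mac    4687   Max
9         82    mac    4055  Nora
11       428    web    4802   Pia
12       575    win    2180  Nora
13       336    mac    4980   Zoe
14        49    mac    2155   Zoe
filter rows where duration <= 128:
    duration device  kbytes  user
4        126    mac    5381  Nora
5        121    win    2064  Ravi
7        128    mac    4687   Max
9         82    mac    4055  Nora
14        49    mac    2155   Zoe
Reading off the sum of column 'duration', we get 506.

506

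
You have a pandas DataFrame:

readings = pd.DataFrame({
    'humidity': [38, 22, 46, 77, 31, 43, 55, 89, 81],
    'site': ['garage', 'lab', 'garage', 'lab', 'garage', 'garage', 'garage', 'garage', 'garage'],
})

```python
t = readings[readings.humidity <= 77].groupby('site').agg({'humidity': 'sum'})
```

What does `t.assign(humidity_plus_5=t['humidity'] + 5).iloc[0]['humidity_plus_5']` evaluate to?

filter rows where humidity <= 77:
   humidity    site
0        38  garage
1        22     lab
2        46  garage
3        77     lab
4        31  garage
5        43  garage
6        55  garage
group by site, sum of humidity:
        humidity
site            
garage       213
lab           99
add column humidity_plus_5 = t['humidity'] + 5:
        humidity  humidity_plus_5
site                             
garage       213              218
lab           99              104
The value at position 0, column 'humidity_plus_5' is 218.

218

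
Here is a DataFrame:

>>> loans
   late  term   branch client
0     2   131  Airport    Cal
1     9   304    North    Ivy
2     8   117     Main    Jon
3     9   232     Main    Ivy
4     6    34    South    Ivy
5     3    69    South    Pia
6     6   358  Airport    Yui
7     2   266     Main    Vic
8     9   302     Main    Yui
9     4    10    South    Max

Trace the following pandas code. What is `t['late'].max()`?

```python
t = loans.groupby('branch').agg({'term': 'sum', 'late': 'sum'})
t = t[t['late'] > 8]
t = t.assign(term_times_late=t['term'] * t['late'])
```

group by branch: sum(term), sum(late):
         term  late
branch             
Airport   489     8
Main      917    28
North     304     9
South     113    13
filter rows where late > 8:
        term  late
branch            
Main     917    28
North    304     9
South    113    13
add column term_times_late = t['term'] * t['late']:
        term  late  term_times_late
branch                             
Main     917    28            25676
North    304     9             2736
South    113    13             1469
Finally, max of column 'late' = 28.

28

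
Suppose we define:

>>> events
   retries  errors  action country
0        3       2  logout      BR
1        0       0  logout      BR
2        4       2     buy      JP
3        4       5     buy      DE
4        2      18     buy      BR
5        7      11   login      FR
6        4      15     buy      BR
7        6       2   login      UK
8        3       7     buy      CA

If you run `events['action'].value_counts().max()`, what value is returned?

5

value_counts of action:
action
buy       5
logout    2
login     2
Name: count, dtype: int64
Hence 5.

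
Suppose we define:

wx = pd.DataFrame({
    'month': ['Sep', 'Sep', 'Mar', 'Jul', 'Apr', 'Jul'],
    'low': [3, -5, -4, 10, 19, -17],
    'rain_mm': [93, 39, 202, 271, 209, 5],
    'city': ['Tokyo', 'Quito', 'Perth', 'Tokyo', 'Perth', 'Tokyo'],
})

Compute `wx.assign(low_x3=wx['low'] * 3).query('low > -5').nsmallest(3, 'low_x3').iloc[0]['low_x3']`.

add column low_x3 = wx['low'] * 3:
  month  low  rain_mm   city  low_x3
0   Sep    3       93  Tokyo       9
1   Sep   -5       39  Quito     -15
2   Mar   -4      202  Perth     -12
3   Jul   10      271  Tokyo      30
4   Apr   19      209  Perth      57
5   Jul  -17        5  Tokyo     -51
filter rows where low > -5:
  month  low  rain_mm   city  low_x3
0   Sep    3       93  Tokyo       9
2   Mar   -4      202  Perth     -12
3   Jul   10      271  Tokyo      30
4   Apr   19      209  Perth      57
take 3 rows with smallest low_x3:
  month  low  rain_mm   city  low_x3
2   Mar   -4      202  Perth     -12
0   Sep    3       93  Tokyo       9
3   Jul   10      271  Tokyo      30

-12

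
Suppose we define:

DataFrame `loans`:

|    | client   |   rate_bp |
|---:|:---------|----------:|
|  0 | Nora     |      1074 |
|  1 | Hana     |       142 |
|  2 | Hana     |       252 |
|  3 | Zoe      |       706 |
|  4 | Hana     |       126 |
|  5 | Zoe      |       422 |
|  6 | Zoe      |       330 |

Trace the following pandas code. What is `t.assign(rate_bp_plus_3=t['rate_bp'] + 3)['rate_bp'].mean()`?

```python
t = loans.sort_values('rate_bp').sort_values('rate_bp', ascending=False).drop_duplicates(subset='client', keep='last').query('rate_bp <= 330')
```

228.0

sort by rate_bp:
  client  rate_bp
4   Hana      126
1   Hana      142
2   Hana      252
6    Zoe      330
5    Zoe      422
3    Zoe      706
0   Nora     1074
sort by rate_bp descending:
  client  rate_bp
0   Nora     1074
3    Zoe      706
5    Zoe      422
6    Zoe      330
2   Hana      252
1   Hana      142
4   Hana      126
drop duplicate client (keep=last):
  client  rate_bp
0   Nora     1074
6    Zoe      330
4   Hana      126
filter rows where rate_bp <= 330:
  client  rate_bp
6    Zoe      330
4   Hana      126
add column rate_bp_plus_3 = t['rate_bp'] + 3:
  client  rate_bp  rate_bp_plus_3
6    Zoe      330             333
4   Hana      126             129
Taking the mean of column 'rate_bp' gives 228.0.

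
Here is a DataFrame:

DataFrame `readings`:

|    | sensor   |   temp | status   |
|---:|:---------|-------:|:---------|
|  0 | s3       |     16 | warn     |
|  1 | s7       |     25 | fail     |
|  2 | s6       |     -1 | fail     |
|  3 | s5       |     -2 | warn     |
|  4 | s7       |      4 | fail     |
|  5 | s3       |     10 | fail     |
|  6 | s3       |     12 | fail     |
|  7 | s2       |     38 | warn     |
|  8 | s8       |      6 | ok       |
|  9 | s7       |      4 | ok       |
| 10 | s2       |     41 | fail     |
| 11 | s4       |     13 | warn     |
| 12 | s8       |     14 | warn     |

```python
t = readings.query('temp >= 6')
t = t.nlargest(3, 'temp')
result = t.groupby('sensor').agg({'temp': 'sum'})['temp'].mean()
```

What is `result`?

52.0

filter rows where temp >= 6:
   sensor  temp status
0      s3    16   warn
1      s7    25   fail
5      s3    10   fail
6      s3    12   fail
7      s2    38   warn
8      s8     6     ok
10     s2    41   fail
11     s4    13   warn
12     s8    14   warn
take 3 rows with largest temp:
   sensor  temp status
10     s2    41   fail
7      s2    38   warn
1      s7    25   fail
group by sensor, sum of temp:
        temp
sensor      
s2        79
s7        25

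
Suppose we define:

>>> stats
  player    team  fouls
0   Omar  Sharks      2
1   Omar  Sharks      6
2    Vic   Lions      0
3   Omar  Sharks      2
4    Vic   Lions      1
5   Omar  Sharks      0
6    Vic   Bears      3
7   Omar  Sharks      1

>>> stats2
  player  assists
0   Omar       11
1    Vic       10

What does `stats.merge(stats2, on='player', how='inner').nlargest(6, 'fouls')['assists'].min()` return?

merge on 'player' (how='inner') → 8 rows:
  player    team  fouls  assists
0   Omar  Sharks      2       11
1   Omar  Sharks      6       11
2    Vic   Lions      0       10
3   Omar  Sharks      2       11
4    Vic   Lions      1       10
5   Omar  Sharks      0       11
6    Vic   Bears      3       10
7   Omar  Sharks      1       11
take 6 rows with largest fouls:
  player    team  fouls  assists
1   Omar  Sharks      6       11
6    Vic   Bears      3       10
0   Omar  Sharks      2       11
3   Omar  Sharks      2       11
4    Vic   Lions      1       10
7   Omar  Sharks      1       11
Taking the min of column 'assists' gives 10.

10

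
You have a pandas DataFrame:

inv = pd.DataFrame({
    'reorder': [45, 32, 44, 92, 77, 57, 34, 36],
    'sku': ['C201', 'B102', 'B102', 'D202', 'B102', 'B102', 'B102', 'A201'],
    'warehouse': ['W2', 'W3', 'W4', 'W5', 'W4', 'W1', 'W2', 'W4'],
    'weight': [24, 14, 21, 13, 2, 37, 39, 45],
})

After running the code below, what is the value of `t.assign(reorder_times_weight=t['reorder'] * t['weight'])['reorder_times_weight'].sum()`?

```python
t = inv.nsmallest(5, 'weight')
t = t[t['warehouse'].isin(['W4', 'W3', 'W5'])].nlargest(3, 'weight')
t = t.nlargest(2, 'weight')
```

take 5 rows with smallest weight:
   reorder   sku warehouse  weight
4       77  B102        W4       2
3       92  D202        W5      13
1       32  B102        W3      14
2       44  B102        W4      21
0       45  C201        W2      24
filter rows where warehouse in ['W4', 'W3', 'W5']:
   reorder   sku warehouse  weight
4       77  B102        W4       2
3       92  D202        W5      13
1       32  B102        W3      14
2       44  B102        W4      21
take 3 rows with largest weight:
   reorder   sku warehouse  weight
2       44  B102        W4      21
1       32  B102        W3      14
3       92  D202        W5      13
take 2 rows with largest weight:
   reorder   sku warehouse  weight
2       44  B102        W4      21
1       32  B102        W3      14
add column reorder_times_weight = t['reorder'] * t['weight']:
   reorder   sku warehouse  weight  reorder_times_weight
2       44  B102        W4      21                   924
1       32  B102        W3      14                   448
Hence 1372.

1372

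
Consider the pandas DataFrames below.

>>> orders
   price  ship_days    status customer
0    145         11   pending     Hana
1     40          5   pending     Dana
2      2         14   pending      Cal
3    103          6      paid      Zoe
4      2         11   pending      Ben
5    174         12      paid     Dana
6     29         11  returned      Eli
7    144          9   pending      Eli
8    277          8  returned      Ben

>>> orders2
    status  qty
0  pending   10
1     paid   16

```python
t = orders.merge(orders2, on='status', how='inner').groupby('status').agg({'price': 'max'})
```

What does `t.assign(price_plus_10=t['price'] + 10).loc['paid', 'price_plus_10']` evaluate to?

merge on 'status' (how='inner') → 7 rows:
   price  ship_days   status customer  qty
0    145         11  pending     Hana   10
1     40          5  pending     Dana   10
2      2         14  pending      Cal   10
3    103          6     paid      Zoe   16
4      2         11  pending      Ben   10
5    174         12     paid     Dana   16
6    144          9  pending      Eli   10
group by status, max of price:
         price
status        
paid       174
pending    145
add column price_plus_10 = t['price'] + 10:
         price  price_plus_10
status                       
paid       174            184
pending    145            155

184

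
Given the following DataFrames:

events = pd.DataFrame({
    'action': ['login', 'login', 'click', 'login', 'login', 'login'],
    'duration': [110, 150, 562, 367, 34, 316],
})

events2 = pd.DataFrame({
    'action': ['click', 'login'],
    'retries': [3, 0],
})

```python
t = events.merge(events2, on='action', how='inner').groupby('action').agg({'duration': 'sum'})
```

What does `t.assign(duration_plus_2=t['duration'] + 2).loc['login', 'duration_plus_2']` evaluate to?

979

merge on 'action' (how='inner') → 6 rows:
  action  duration  retries
0  login       110        0
1  login       150        0
2  click       562        3
3  login       367        0
4  login        34        0
5  login       316        0
group by action, sum of duration:
        duration
action          
click        562
login        977
add column duration_plus_2 = t['duration'] + 2:
        duration  duration_plus_2
action                           
click        562              564
login        977              979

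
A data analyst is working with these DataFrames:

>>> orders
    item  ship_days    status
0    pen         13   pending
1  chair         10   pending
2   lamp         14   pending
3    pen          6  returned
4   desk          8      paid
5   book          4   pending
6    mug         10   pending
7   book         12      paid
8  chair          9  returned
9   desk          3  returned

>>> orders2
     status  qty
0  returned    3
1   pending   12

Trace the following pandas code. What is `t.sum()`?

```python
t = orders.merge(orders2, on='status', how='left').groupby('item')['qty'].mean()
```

merge on 'status' (how='left') → 10 rows:
    item  ship_days    status   qty
0    pen         13   pending  12.0
1  chair         10   pending  12.0
2   lamp         14   pending  12.0
3    pen          6  returned   3.0
4   desk          8      paid   NaN
5   book          4   pending  12.0
6    mug         10   pending  12.0
7   book         12      paid   NaN
8  chair          9  returned   3.0
9   desk          3  returned   3.0
group by item, mean of qty:
item
book     12.0
chair     7.5
desk      3.0
lamp     12.0
mug      12.0
pen       7.5
Name: qty, dtype: float64
Then the sum of the resulting series: 54.0

54.0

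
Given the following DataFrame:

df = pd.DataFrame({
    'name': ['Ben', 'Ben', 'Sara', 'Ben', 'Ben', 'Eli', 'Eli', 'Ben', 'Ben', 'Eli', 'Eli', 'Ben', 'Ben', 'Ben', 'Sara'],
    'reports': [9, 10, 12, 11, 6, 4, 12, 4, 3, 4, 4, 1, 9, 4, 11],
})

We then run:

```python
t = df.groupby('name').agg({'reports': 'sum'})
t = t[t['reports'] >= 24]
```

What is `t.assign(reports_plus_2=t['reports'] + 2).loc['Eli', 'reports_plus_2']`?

26

group by name, sum of reports:
      reports
name         
Ben        57
Eli        24
Sara       23
filter rows where reports >= 24:
      reports
name         
Ben        57
Eli        24
add column reports_plus_2 = t['reports'] + 2:
      reports  reports_plus_2
name                         
Ben        57              59
Eli        24              26
Then the value at row 'Eli', column 'reports_plus_2': 26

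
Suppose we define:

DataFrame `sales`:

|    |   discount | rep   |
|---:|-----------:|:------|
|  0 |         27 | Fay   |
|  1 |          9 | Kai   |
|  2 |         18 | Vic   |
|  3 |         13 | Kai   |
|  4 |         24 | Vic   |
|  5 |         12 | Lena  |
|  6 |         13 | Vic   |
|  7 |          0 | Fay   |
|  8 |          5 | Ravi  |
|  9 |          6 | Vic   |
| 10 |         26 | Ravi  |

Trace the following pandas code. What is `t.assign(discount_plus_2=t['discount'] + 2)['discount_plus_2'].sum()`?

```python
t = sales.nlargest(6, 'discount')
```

133

take 6 rows with largest discount:
    discount   rep
0         27   Fay
10        26  Ravi
4         24   Vic
2         18   Vic
3         13   Kai
6         13   Vic
add column discount_plus_2 = t['discount'] + 2:
    discount   rep  discount_plus_2
0         27   Fay               29
10        26  Ravi               28
4         24   Vic               26
2         18   Vic               20
3         13   Kai               15
6         13   Vic               15
Reading off the sum of column 'discount_plus_2', we get 133.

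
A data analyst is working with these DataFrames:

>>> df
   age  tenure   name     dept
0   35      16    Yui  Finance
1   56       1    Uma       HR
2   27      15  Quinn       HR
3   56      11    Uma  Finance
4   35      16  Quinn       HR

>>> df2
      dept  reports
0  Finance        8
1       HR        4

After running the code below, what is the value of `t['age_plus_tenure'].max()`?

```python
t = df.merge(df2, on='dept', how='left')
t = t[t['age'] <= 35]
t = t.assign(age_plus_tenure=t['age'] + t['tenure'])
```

merge on 'dept' (how='left') → 5 rows:
   age  tenure   name     dept  reports
0   35      16    Yui  Finance        8
1   56       1    Uma       HR        4
2   27      15  Quinn       HR        4
3   56      11    Uma  Finance        8
4   35      16  Quinn       HR        4
filter rows where age <= 35:
   age  tenure   name     dept  reports
0   35      16    Yui  Finance        8
2   27      15  Quinn       HR        4
4   35      16  Quinn       HR        4
add column age_plus_tenure = t['age'] + t['tenure']:
   age  tenure   name     dept  reports  age_plus_tenure
0   35      16    Yui  Finance        8               51
2   27      15  Quinn       HR        4               42
4   35      16  Quinn       HR        4               51
Taking the max of column 'age_plus_tenure' gives 51.

51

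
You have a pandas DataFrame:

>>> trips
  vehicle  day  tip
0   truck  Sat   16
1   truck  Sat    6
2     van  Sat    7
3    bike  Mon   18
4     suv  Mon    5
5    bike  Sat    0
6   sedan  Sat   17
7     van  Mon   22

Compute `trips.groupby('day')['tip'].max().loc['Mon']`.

22

group by day, max of tip:
day
Mon    22
Sat    17
Name: tip, dtype: int64
So loc['Mon'] = 22.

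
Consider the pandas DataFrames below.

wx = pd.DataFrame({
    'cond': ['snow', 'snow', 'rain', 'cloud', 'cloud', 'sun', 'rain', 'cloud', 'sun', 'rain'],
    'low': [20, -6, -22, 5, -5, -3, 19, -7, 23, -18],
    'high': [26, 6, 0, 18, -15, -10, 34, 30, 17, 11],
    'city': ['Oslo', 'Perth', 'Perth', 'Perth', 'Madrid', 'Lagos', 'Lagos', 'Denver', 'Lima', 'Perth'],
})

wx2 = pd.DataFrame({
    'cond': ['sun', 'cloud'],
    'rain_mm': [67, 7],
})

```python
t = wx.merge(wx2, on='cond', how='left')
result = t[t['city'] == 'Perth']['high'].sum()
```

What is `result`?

merge on 'cond' (how='left') → 10 rows:
    cond  low  high    city  rain_mm
0   snow   20    26    Oslo      NaN
1   snow   -6     6   Perth      NaN
2   rain  -22     0   Perth      NaN
3  cloud    5    18   Perth      7.0
4  cloud   -5   -15  Madrid      7.0
5    sun   -3   -10   Lagos     67.0
6   rain   19    34   Lagos      NaN
7  cloud   -7    30  Denver      7.0
8    sun   23    17    Lima     67.0
9   rain  -18    11   Perth      NaN
filter rows where city == 'Perth':
    cond  low  high   city  rain_mm
1   snow   -6     6  Perth      NaN
2   rain  -22     0  Perth      NaN
3  cloud    5    18  Perth      7.0
9   rain  -18    11  Perth      NaN

35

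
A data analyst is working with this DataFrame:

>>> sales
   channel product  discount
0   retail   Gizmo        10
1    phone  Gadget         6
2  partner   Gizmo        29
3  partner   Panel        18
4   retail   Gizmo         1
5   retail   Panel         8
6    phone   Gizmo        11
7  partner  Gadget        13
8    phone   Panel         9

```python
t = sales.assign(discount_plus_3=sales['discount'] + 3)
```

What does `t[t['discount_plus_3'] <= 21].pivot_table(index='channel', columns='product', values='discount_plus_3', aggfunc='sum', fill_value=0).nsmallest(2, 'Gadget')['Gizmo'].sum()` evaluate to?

add column discount_plus_3 = sales['discount'] + 3:
   channel product  discount  discount_plus_3
0   retail   Gizmo        10               13
1    phone  Gadget         6                9
2  partner   Gizmo        29               32
3  partner   Panel        18               21
4   retail   Gizmo         1                4
5   retail   Panel         8               11
6    phone   Gizmo        11               14
7  partner  Gadget        13               16
8    phone   Panel         9               12
filter rows where discount_plus_3 <= 21:
   channel product  discount  discount_plus_3
0   retail   Gizmo        10               13
1    phone  Gadget         6                9
3  partner   Panel        18               21
4   retail   Gizmo         1                4
5   retail   Panel         8               11
6    phone   Gizmo        11               14
7  partner  Gadget        13               16
8    phone   Panel         9               12
pivot: rows=channel, cols=product, sum(discount_plus_3):
product  Gadget  Gizmo  Panel
channel                      
partner      16      0     21
phone         9     14     12
retail        0     17     11
take 2 rows with smallest Gadget:
product  Gadget  Gizmo  Panel
channel                      
retail        0     17     11
phone         9     14     12

31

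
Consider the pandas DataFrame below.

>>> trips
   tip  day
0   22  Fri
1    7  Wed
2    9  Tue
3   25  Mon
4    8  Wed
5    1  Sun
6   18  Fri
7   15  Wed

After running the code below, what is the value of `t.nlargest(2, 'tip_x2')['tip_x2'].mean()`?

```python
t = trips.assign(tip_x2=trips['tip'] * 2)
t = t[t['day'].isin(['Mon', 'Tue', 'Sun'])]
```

34.0

add column tip_x2 = trips['tip'] * 2:
   tip  day  tip_x2
0   22  Fri      44
1    7  Wed      14
2    9  Tue      18
3   25  Mon      50
4    8  Wed      16
5    1  Sun       2
6   18  Fri      36
7   15  Wed      30
filter rows where day in ['Mon', 'Tue', 'Sun']:
   tip  day  tip_x2
2    9  Tue      18
3   25  Mon      50
5    1  Sun       2
take 2 rows with largest tip_x2:
   tip  day  tip_x2
3   25  Mon      50
2    9  Tue      18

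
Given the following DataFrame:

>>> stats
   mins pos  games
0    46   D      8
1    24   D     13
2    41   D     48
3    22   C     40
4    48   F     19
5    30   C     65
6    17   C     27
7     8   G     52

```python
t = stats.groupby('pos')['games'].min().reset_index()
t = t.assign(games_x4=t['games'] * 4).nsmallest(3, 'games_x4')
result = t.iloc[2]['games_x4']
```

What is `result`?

108

group by pos, min of games:
pos
C    27
D     8
F    19
G    52
Name: games, dtype: int64
reset_index():
  pos  games
0   C     27
1   D      8
2   F     19
3   G     52
add column games_x4 = t['games'] * 4:
  pos  games  games_x4
0   C     27       108
1   D      8        32
2   F     19        76
3   G     52       208
take 3 rows with smallest games_x4:
  pos  games  games_x4
1   D      8        32
2   F     19        76
0   C     27       108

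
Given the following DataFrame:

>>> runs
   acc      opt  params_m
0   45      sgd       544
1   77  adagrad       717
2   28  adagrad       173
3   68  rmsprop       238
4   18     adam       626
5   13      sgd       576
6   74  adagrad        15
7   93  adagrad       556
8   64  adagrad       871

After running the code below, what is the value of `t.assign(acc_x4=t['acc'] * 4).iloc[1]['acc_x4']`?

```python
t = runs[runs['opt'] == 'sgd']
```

filter rows where opt == 'sgd':
   acc  opt  params_m
0   45  sgd       544
5   13  sgd       576
add column acc_x4 = t['acc'] * 4:
   acc  opt  params_m  acc_x4
0   45  sgd       544     180
5   13  sgd       576      52

52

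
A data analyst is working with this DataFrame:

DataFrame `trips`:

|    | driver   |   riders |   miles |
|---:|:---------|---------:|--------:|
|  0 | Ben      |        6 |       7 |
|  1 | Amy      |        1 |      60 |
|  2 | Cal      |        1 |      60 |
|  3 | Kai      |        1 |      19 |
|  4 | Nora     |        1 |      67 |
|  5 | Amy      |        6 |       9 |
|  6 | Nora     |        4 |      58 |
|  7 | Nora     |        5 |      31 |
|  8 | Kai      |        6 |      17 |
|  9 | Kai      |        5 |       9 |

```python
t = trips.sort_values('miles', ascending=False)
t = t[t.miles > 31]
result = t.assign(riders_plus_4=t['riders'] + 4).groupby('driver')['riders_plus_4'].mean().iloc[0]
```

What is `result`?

sort by miles descending:
  driver  riders  miles
4   Nora       1     67
1    Amy       1     60
2    Cal       1     60
6   Nora       4     58
7   Nora       5     31
3    Kai       1     19
8    Kai       6     17
5    Amy       6      9
9    Kai       5      9
0    Ben       6      7
filter rows where miles > 31:
  driver  riders  miles
4   Nora       1     67
1    Amy       1     60
2    Cal       1     60
6   Nora       4     58
add column riders_plus_4 = t['riders'] + 4:
  driver  riders  miles  riders_plus_4
4   Nora       1     67              5
1    Amy       1     60              5
2    Cal       1     60              5
6   Nora       4     58              8
group by driver, mean of riders_plus_4:
driver
Amy     5.0
Cal     5.0
Nora    6.5
Name: riders_plus_4, dtype: float64
Taking the value at position 0 gives 5.0.

5.0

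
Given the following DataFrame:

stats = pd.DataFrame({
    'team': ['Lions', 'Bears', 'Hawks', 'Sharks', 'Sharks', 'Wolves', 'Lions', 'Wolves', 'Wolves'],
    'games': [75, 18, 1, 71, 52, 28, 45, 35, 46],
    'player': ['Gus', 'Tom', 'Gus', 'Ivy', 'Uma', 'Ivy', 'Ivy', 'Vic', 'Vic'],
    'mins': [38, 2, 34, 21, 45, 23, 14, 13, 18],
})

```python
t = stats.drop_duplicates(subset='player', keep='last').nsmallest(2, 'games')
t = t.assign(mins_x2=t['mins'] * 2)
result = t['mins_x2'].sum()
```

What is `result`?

drop duplicate player (keep=last):
     team  games player  mins
1   Bears     18    Tom     2
2   Hawks      1    Gus    34
4  Sharks     52    Uma    45
6   Lions     45    Ivy    14
8  Wolves     46    Vic    18
take 2 rows with smallest games:
    team  games player  mins
2  Hawks      1    Gus    34
1  Bears     18    Tom     2
add column mins_x2 = t['mins'] * 2:
    team  games player  mins  mins_x2
2  Hawks      1    Gus    34       68
1  Bears     18    Tom     2        4
Finally, sum of column 'mins_x2' = 72.

72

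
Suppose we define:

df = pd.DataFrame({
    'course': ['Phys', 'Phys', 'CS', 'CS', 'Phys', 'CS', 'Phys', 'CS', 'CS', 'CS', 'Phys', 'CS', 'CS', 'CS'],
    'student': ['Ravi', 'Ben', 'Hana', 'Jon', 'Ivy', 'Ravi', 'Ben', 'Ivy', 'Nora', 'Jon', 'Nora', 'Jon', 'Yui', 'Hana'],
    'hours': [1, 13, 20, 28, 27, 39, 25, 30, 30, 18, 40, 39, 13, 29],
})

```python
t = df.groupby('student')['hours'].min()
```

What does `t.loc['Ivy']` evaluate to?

27

group by student, min of hours:
student
Ben     13
Hana    20
Ivy     27
Jon     18
Nora    30
Ravi     1
Yui     13
Name: hours, dtype: int64
So loc['Ivy'] = 27.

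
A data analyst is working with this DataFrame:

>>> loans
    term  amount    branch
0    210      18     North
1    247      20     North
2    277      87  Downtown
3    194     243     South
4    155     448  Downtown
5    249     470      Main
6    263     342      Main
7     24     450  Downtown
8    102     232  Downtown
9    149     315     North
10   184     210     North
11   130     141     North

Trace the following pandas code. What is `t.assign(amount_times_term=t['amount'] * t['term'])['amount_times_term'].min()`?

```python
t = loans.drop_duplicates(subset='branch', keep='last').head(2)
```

47142

drop duplicate branch (keep=last):
    term  amount    branch
3    194     243     South
6    263     342      Main
8    102     232  Downtown
11   130     141     North
take first 2 rows:
   term  amount branch
3   194     243  South
6   263     342   Main
add column amount_times_term = t['amount'] * t['term']:
   term  amount branch  amount_times_term
3   194     243  South              47142
6   263     342   Main              89946
So min() = 47142.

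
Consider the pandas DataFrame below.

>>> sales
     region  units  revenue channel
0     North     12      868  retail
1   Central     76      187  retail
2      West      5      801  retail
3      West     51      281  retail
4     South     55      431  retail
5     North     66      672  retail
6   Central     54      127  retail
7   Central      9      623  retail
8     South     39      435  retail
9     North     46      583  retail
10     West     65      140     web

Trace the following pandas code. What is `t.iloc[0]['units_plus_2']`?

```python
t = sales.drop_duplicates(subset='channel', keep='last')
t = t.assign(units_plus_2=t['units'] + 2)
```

drop duplicate channel (keep=last):
   region  units  revenue channel
9   North     46      583  retail
10   West     65      140     web
add column units_plus_2 = t['units'] + 2:
   region  units  revenue channel  units_plus_2
9   North     46      583  retail            48
10   West     65      140     web            67
So iloc[0]['units_plus_2'] = 48.

48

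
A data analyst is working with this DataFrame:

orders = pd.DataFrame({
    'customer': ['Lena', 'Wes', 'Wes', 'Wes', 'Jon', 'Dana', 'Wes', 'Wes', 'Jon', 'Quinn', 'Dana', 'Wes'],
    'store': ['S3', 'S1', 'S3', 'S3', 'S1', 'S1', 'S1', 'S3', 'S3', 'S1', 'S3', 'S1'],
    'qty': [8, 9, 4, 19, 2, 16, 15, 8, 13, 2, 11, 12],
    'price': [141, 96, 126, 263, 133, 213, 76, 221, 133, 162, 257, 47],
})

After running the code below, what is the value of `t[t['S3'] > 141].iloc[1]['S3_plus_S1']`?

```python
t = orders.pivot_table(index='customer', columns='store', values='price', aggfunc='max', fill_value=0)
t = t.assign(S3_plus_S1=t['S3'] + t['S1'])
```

pivot: rows=customer, cols=store, max(price):
store      S1   S3
customer          
Dana      213  257
Jon       133  133
Lena        0  141
Quinn     162    0
Wes        96  263
add column S3_plus_S1 = t['S3'] + t['S1']:
store      S1   S3  S3_plus_S1
customer                      
Dana      213  257         470
Jon       133  133         266
Lena        0  141         141
Quinn     162    0         162
Wes        96  263         359
filter rows where S3 > 141:
store      S1   S3  S3_plus_S1
customer                      
Dana      213  257         470
Wes        96  263         359
Taking the value at position 1, column 'S3_plus_S1' gives 359.

359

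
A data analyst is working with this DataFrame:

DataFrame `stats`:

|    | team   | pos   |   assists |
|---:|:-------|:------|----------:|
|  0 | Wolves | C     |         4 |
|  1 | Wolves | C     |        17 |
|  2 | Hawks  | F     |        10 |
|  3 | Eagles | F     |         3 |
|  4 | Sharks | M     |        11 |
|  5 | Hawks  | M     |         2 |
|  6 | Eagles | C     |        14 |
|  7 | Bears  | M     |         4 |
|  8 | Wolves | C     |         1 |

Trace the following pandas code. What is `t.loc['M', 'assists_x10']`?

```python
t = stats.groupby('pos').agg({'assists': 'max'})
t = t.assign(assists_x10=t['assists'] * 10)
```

110

group by pos, max of assists:
     assists
pos         
C         17
F         10
M         11
add column assists_x10 = t['assists'] * 10:
     assists  assists_x10
pos                      
C         17          170
F         10          100
M         11          110
The value at row 'M', column 'assists_x10' is 110.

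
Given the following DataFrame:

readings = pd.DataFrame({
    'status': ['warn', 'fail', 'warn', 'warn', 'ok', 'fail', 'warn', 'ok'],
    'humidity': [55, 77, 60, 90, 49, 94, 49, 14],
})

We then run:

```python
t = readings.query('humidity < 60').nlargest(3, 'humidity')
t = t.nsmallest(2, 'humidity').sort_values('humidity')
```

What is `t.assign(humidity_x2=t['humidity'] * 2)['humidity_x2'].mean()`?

filter rows where humidity < 60:
  status  humidity
0   warn        55
4     ok        49
6   warn        49
7     ok        14
take 3 rows with largest humidity:
  status  humidity
0   warn        55
4     ok        49
6   warn        49
take 2 rows with smallest humidity:
  status  humidity
4     ok        49
6   warn        49
sort by humidity:
  status  humidity
4     ok        49
6   warn        49
add column humidity_x2 = t['humidity'] * 2:
  status  humidity  humidity_x2
4     ok        49           98
6   warn        49           98

98.0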